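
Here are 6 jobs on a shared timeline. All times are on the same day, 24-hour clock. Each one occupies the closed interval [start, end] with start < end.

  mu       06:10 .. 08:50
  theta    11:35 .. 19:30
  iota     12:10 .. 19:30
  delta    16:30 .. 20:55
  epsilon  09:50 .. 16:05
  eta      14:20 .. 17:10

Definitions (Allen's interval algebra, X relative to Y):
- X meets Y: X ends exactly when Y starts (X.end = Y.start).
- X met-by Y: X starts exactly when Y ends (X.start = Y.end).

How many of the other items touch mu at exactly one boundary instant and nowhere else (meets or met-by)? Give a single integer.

0

Target mu = [06:10, 08:50].
delta [16:30, 20:55] → after → no.
epsilon [09:50, 16:05] → after → no.
eta [14:20, 17:10] → after → no.
iota [12:10, 19:30] → after → no.
theta [11:35, 19:30] → after → no.
Total: 0.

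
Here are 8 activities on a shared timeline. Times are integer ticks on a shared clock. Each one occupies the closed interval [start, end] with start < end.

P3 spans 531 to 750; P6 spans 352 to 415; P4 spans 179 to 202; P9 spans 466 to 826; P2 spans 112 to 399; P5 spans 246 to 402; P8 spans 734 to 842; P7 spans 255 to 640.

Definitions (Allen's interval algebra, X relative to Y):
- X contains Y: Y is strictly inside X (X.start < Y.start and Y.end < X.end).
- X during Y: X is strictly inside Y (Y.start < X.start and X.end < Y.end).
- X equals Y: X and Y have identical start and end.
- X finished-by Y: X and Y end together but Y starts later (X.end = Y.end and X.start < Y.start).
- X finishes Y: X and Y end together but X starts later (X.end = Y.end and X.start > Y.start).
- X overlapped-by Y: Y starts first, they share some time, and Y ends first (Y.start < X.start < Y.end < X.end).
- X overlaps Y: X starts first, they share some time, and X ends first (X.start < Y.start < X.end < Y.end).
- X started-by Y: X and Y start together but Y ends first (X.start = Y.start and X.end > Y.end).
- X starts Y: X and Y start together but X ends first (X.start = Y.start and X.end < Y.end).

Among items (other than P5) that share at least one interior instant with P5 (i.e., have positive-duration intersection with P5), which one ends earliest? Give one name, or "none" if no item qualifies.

P2

Target P5 = [246, 402].
P2 [112, 399] → overlaps → candidate.
P3 [531, 750] → after → excluded.
P4 [179, 202] → before → excluded.
P6 [352, 415] → overlapped-by → candidate.
P7 [255, 640] → overlapped-by → candidate.
P8 [734, 842] → after → excluded.
P9 [466, 826] → after → excluded.
Among candidates, earliest end is 399 → P2.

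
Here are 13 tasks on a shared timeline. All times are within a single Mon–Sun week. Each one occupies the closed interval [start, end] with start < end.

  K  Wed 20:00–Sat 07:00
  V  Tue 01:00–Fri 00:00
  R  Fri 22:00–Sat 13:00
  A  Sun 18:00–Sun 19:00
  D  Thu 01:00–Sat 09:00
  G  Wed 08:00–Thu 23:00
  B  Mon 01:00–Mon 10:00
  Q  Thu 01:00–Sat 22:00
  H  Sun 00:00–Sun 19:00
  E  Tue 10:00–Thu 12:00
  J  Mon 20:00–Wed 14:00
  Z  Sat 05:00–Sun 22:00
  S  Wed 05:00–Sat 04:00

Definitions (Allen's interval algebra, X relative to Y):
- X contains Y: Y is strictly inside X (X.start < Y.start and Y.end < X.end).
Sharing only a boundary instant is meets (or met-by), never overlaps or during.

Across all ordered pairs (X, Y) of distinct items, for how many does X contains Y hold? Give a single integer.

Checking all 156 ordered pairs for relation 'contains'; matching pairs in alphabetical order:
(Q, R): Q contains R ✓
(S, G): S contains G ✓
(V, E): V contains E ✓
(V, G): V contains G ✓
(Z, A): Z contains A ✓
(Z, H): Z contains H ✓
Count: 6.

6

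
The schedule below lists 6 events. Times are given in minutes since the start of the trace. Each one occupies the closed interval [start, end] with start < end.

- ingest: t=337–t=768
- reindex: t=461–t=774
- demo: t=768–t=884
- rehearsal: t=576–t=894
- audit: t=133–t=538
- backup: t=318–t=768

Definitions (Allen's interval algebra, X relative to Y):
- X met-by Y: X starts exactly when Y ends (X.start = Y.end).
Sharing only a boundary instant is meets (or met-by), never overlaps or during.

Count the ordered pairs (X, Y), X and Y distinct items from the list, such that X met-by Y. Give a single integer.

Checking all 30 ordered pairs for relation 'met-by'; matching pairs in alphabetical order:
(demo, backup): demo met-by backup ✓
(demo, ingest): demo met-by ingest ✓
Count: 2.

2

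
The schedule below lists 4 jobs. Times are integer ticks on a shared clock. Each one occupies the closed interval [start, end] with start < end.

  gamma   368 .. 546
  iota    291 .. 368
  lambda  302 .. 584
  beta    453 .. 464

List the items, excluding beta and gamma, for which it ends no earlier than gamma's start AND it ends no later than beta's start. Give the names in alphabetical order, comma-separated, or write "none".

Conditions: its end is no earlier than gamma's start (X.end >= 368) AND its end is no later than beta's start (X.end <= 453).
iota: end 368 >= 368? ✓; end 368 <= 453? ✓ → yes.
lambda: end 584 >= 368? ✓; end 584 <= 453? ✗ → no.
Result: iota.

iota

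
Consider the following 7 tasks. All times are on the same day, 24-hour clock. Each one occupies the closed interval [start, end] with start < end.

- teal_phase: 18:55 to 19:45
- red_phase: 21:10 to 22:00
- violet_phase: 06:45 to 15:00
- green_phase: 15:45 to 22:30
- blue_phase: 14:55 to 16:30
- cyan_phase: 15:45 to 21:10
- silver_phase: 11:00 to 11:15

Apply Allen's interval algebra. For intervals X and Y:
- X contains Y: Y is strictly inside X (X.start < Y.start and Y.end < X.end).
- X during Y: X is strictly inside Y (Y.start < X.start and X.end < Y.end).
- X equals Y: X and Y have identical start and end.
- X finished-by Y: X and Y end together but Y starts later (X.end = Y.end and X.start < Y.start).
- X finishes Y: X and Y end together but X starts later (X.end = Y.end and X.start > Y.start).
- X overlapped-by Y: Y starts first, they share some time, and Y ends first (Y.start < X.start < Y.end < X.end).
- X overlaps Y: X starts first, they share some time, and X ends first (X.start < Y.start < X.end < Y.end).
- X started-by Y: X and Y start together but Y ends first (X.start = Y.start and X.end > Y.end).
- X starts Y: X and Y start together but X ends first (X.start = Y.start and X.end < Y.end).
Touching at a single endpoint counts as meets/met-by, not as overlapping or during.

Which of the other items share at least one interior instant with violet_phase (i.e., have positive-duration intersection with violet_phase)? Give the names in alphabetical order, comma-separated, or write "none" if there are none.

Target violet_phase = [06:45, 15:00].
blue_phase [14:55, 16:30] → overlapped-by → yes.
cyan_phase [15:45, 21:10] → after → no.
green_phase [15:45, 22:30] → after → no.
red_phase [21:10, 22:00] → after → no.
silver_phase [11:00, 11:15] → during → yes.
teal_phase [18:55, 19:45] → after → no.
Result: blue_phase, silver_phase.

blue_phase, silver_phase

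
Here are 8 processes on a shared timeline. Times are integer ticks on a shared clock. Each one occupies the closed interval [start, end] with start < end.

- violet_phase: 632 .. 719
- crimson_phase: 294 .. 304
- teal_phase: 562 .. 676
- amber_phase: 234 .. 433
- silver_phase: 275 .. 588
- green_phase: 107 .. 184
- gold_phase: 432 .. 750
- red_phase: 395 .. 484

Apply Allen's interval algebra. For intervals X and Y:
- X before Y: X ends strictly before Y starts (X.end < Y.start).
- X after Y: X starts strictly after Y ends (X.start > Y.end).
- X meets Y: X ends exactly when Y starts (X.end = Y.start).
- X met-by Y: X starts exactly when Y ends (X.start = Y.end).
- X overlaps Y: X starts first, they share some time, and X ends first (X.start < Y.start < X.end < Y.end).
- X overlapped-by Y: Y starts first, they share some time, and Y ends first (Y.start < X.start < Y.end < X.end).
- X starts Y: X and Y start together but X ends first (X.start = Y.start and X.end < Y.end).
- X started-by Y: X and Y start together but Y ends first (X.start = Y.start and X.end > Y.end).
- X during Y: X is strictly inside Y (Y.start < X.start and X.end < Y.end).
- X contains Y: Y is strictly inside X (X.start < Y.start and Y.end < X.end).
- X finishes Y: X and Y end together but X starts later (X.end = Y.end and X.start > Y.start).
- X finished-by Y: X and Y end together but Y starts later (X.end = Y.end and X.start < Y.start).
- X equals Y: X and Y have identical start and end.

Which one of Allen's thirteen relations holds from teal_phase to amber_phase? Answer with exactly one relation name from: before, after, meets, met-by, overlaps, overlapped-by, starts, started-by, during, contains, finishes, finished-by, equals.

teal_phase = [562, 676]; amber_phase = [234, 433].
Compare endpoints: teal_phase.start > amber_phase.start, teal_phase.start > amber_phase.end, teal_phase.end > amber_phase.start, teal_phase.end > amber_phase.end.
That pattern is 'after'.

after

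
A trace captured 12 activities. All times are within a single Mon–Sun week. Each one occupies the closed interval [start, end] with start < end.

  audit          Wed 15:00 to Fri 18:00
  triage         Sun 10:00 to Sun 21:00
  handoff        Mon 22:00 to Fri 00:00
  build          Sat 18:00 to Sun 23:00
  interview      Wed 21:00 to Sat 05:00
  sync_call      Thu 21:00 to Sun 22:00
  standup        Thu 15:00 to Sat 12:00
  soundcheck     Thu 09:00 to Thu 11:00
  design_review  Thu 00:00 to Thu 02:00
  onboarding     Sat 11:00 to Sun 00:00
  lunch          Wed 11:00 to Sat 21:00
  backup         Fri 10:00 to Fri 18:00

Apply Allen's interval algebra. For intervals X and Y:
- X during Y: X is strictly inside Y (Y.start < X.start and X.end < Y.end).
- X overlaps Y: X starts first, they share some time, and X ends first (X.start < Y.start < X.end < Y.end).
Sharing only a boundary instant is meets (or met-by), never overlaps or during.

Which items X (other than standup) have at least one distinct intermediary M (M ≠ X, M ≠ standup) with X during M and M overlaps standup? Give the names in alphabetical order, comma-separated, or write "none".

Target standup = [Thu 15:00, Sat 12:00].
Intermediaries M with M overlaps standup: audit, handoff, interview.
Via audit — items with X during audit: design_review, soundcheck.
Via handoff — items with X during handoff: design_review, soundcheck.
Via interview — items with X during interview: backup, design_review, soundcheck.
Union: backup, design_review, soundcheck.

backup, design_review, soundcheck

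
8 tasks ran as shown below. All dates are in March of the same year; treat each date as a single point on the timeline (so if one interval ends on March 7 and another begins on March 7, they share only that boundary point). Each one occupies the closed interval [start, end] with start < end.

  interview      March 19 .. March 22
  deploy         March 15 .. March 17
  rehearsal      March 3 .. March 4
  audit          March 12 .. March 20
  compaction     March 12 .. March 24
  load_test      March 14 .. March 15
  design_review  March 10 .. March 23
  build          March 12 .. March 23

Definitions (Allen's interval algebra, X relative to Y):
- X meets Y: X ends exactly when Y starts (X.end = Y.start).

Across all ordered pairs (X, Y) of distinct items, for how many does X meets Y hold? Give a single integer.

1

Checking all 56 ordered pairs for relation 'meets'; matching pairs in alphabetical order:
(load_test, deploy): load_test meets deploy ✓
Count: 1.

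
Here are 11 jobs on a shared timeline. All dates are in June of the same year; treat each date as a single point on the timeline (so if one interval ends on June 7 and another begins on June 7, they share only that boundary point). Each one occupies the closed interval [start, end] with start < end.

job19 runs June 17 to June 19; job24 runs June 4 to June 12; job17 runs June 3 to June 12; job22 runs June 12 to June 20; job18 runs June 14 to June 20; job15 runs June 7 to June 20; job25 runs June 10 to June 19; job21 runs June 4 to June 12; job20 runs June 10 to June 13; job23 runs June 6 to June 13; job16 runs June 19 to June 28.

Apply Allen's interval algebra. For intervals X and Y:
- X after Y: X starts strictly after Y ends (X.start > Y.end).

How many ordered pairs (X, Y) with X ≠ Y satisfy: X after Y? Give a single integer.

15

Checking all 110 ordered pairs for relation 'after'; matching pairs in alphabetical order:
(job16, job17): job16 after job17 ✓
(job16, job20): job16 after job20 ✓
(job16, job21): job16 after job21 ✓
(job16, job23): job16 after job23 ✓
(job16, job24): job16 after job24 ✓
(job18, job17): job18 after job17 ✓
(job18, job20): job18 after job20 ✓
(job18, job21): job18 after job21 ✓
(job18, job23): job18 after job23 ✓
(job18, job24): job18 after job24 ✓
(job19, job17): job19 after job17 ✓
(job19, job20): job19 after job20 ✓
(job19, job21): job19 after job21 ✓
(job19, job23): job19 after job23 ✓
(job19, job24): job19 after job24 ✓
Count: 15.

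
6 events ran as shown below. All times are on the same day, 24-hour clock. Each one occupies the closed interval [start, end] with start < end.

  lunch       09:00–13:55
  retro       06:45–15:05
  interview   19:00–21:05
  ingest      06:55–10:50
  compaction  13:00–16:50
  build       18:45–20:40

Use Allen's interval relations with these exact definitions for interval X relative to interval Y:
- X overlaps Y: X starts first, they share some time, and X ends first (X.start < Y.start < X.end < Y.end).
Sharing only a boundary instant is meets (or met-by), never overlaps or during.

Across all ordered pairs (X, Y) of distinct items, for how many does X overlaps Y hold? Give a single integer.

Checking all 30 ordered pairs for relation 'overlaps'; matching pairs in alphabetical order:
(build, interview): build overlaps interview ✓
(ingest, lunch): ingest overlaps lunch ✓
(lunch, compaction): lunch overlaps compaction ✓
(retro, compaction): retro overlaps compaction ✓
Count: 4.

4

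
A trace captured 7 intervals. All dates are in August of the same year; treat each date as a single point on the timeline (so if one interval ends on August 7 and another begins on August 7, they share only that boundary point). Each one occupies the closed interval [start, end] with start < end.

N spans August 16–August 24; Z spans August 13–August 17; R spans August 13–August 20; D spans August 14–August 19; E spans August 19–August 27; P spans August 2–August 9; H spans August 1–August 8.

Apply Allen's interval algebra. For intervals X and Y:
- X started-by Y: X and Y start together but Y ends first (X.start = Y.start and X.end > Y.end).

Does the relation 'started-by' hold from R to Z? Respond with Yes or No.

Yes

R = [August 13, August 20], Z = [August 13, August 17].
Actual relation of R to Z: started-by.
Asked whether 'started-by' holds → Yes.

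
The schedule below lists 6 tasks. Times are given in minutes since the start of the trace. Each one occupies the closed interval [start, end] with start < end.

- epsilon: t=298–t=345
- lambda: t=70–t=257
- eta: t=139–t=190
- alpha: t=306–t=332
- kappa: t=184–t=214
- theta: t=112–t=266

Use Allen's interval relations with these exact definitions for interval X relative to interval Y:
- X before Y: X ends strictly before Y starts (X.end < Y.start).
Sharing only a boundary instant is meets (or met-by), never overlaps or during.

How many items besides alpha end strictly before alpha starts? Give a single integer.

Target alpha = [t=306, t=332].
epsilon [t=298, t=345] → contains → no.
eta [t=139, t=190] → before → counts.
kappa [t=184, t=214] → before → counts.
lambda [t=70, t=257] → before → counts.
theta [t=112, t=266] → before → counts.
Total: 4.

4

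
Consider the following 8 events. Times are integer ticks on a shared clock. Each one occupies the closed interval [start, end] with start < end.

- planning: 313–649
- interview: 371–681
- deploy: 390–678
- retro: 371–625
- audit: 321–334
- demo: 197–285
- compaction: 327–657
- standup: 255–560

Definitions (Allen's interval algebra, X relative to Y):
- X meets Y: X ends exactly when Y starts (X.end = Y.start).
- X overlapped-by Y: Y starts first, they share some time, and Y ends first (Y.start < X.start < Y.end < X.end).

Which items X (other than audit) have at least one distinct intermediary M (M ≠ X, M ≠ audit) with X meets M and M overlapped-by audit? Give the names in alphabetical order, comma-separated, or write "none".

none

Target audit = [321, 334].
Intermediaries M with M overlapped-by audit: compaction.
Via compaction — items with X meets compaction: none.
Union: none.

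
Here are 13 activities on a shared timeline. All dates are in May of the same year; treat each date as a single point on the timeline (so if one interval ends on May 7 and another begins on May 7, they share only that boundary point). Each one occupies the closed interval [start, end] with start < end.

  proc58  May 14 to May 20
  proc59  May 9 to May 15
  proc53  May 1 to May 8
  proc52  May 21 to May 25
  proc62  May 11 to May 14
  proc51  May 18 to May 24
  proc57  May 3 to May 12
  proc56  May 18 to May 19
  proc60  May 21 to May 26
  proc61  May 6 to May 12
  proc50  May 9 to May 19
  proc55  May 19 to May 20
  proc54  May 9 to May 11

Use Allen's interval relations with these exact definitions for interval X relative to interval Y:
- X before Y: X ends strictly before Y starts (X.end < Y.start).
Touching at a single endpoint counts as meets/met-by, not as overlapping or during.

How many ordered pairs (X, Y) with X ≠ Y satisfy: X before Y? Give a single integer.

46

Checking all 156 ordered pairs for relation 'before'; matching pairs in alphabetical order:
(proc50, proc52): proc50 before proc52 ✓
(proc50, proc60): proc50 before proc60 ✓
(proc53, proc50): proc53 before proc50 ✓
(proc53, proc51): proc53 before proc51 ✓
(proc53, proc52): proc53 before proc52 ✓
(proc53, proc54): proc53 before proc54 ✓
(proc53, proc55): proc53 before proc55 ✓
(proc53, proc56): proc53 before proc56 ✓
(proc53, proc58): proc53 before proc58 ✓
(proc53, proc59): proc53 before proc59 ✓
(proc53, proc60): proc53 before proc60 ✓
(proc53, proc62): proc53 before proc62 ✓
(proc54, proc51): proc54 before proc51 ✓
(proc54, proc52): proc54 before proc52 ✓
(proc54, proc55): proc54 before proc55 ✓
(proc54, proc56): proc54 before proc56 ✓
(proc54, proc58): proc54 before proc58 ✓
(proc54, proc60): proc54 before proc60 ✓
(proc55, proc52): proc55 before proc52 ✓
(proc55, proc60): proc55 before proc60 ✓
(proc56, proc52): proc56 before proc52 ✓
(proc56, proc60): proc56 before proc60 ✓
(proc57, proc51): proc57 before proc51 ✓
(proc57, proc52): proc57 before proc52 ✓
... plus 22 further pairs not listed.
Count: 46.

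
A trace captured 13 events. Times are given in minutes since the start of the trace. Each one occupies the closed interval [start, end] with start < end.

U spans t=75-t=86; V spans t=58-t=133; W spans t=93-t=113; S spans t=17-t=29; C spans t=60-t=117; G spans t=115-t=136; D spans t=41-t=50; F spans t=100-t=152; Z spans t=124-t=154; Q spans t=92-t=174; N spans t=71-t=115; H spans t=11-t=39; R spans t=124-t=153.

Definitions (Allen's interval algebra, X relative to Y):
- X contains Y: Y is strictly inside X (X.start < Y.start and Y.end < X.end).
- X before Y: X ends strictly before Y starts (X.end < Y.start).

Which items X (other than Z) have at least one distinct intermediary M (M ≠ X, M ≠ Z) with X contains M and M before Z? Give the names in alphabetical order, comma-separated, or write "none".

C, H, N, Q, V

Target Z = [t=124, t=154].
Intermediaries M with M before Z: C, D, H, N, S, U, W.
Via C — items with X contains C: V.
Via D — items with X contains D: none.
Via H — items with X contains H: none.
Via N — items with X contains N: C, V.
Via S — items with X contains S: H.
Via U — items with X contains U: C, N, V.
Via W — items with X contains W: C, N, Q, V.
Union: C, H, N, Q, V.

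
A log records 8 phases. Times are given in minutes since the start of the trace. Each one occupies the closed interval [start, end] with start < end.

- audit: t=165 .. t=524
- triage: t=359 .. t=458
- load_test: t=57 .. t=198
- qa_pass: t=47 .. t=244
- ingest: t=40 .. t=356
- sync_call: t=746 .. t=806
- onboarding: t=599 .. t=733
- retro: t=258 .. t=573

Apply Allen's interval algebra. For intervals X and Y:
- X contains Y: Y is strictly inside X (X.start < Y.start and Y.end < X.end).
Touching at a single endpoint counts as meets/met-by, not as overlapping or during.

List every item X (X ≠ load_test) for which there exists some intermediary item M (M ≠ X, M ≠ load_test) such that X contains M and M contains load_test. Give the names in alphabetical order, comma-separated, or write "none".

ingest

Target load_test = [t=57, t=198].
Intermediaries M with M contains load_test: ingest, qa_pass.
Via ingest — items with X contains ingest: none.
Via qa_pass — items with X contains qa_pass: ingest.
Union: ingest.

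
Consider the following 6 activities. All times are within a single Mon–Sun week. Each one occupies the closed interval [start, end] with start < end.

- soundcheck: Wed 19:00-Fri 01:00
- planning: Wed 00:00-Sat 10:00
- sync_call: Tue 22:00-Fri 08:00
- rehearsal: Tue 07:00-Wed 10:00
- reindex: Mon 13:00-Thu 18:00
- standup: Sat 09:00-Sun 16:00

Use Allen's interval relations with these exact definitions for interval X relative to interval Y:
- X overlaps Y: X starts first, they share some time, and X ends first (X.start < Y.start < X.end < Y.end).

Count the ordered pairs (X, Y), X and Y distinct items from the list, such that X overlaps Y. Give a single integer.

Checking all 30 ordered pairs for relation 'overlaps'; matching pairs in alphabetical order:
(planning, standup): planning overlaps standup ✓
(rehearsal, planning): rehearsal overlaps planning ✓
(rehearsal, sync_call): rehearsal overlaps sync_call ✓
(reindex, planning): reindex overlaps planning ✓
(reindex, soundcheck): reindex overlaps soundcheck ✓
(reindex, sync_call): reindex overlaps sync_call ✓
(sync_call, planning): sync_call overlaps planning ✓
Count: 7.

7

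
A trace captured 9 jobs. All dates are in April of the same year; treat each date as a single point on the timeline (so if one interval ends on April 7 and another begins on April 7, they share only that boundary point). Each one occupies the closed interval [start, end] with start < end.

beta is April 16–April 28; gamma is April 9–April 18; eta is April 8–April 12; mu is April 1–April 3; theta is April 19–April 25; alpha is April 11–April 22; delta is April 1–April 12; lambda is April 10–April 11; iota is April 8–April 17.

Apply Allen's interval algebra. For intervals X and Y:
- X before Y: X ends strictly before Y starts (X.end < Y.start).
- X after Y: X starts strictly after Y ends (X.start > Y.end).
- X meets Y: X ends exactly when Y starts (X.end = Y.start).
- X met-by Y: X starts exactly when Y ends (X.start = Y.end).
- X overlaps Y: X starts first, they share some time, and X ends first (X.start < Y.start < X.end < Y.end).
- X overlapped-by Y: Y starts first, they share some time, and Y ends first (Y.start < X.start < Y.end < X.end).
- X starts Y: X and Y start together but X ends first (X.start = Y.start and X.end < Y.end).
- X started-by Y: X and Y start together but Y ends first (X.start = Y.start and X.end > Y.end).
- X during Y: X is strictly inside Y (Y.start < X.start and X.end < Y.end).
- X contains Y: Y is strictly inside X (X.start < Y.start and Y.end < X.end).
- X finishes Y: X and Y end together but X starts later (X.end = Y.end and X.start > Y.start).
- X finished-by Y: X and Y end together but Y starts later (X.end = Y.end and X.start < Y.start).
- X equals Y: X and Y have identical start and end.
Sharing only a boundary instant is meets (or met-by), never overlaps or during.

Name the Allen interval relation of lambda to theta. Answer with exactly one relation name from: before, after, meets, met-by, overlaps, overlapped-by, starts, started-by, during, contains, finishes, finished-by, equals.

before

lambda = [April 10, April 11]; theta = [April 19, April 25].
Compare endpoints: lambda.start < theta.start, lambda.start < theta.end, lambda.end < theta.start, lambda.end < theta.end.
That pattern is 'before'.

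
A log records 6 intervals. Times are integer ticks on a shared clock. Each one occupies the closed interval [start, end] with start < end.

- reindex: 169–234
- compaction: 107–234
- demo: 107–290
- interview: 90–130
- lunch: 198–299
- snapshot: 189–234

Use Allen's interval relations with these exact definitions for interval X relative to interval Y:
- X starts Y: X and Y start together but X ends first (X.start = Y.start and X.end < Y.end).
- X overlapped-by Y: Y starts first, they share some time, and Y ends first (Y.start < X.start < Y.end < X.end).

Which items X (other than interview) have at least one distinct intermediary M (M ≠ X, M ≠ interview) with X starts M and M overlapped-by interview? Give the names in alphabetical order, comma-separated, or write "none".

Target interview = [90, 130].
Intermediaries M with M overlapped-by interview: compaction, demo.
Via compaction — items with X starts compaction: none.
Via demo — items with X starts demo: compaction.
Union: compaction.

compaction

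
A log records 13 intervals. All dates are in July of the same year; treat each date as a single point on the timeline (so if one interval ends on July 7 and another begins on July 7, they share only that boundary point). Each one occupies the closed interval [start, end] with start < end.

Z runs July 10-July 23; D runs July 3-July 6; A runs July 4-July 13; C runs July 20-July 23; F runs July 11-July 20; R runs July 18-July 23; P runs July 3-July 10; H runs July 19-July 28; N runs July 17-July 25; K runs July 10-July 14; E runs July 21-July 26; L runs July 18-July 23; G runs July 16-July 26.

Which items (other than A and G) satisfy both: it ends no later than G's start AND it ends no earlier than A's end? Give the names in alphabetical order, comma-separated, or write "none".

Conditions: its end is no later than G's start (X.end <= July 16) AND its end is no earlier than A's end (X.end >= July 13).
C: end July 23 <= July 16? ✗; end July 23 >= July 13? ✓ → no.
D: end July 6 <= July 16? ✓; end July 6 >= July 13? ✗ → no.
E: end July 26 <= July 16? ✗; end July 26 >= July 13? ✓ → no.
F: end July 20 <= July 16? ✗; end July 20 >= July 13? ✓ → no.
H: end July 28 <= July 16? ✗; end July 28 >= July 13? ✓ → no.
K: end July 14 <= July 16? ✓; end July 14 >= July 13? ✓ → yes.
L: end July 23 <= July 16? ✗; end July 23 >= July 13? ✓ → no.
N: end July 25 <= July 16? ✗; end July 25 >= July 13? ✓ → no.
P: end July 10 <= July 16? ✓; end July 10 >= July 13? ✗ → no.
R: end July 23 <= July 16? ✗; end July 23 >= July 13? ✓ → no.
Z: end July 23 <= July 16? ✗; end July 23 >= July 13? ✓ → no.
Result: K.

K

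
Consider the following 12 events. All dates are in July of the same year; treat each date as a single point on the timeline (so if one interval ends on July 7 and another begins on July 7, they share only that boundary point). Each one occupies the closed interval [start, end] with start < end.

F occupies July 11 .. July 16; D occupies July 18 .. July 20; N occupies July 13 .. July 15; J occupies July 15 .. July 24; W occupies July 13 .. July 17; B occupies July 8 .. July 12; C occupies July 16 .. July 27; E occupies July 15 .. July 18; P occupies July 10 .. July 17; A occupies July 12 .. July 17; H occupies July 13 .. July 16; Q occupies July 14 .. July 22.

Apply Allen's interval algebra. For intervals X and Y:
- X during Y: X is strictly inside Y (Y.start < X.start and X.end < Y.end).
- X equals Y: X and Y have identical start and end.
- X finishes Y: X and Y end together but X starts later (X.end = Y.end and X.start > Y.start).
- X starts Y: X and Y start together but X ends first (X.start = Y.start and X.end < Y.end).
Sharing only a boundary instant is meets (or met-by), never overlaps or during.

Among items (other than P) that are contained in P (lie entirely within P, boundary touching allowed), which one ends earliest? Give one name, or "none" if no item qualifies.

Target P = [July 10, July 17].
A [July 12, July 17] → finishes → candidate.
B [July 8, July 12] → overlaps → excluded.
C [July 16, July 27] → overlapped-by → excluded.
D [July 18, July 20] → after → excluded.
E [July 15, July 18] → overlapped-by → excluded.
F [July 11, July 16] → during → candidate.
H [July 13, July 16] → during → candidate.
J [July 15, July 24] → overlapped-by → excluded.
N [July 13, July 15] → during → candidate.
Q [July 14, July 22] → overlapped-by → excluded.
W [July 13, July 17] → finishes → candidate.
Among candidates, earliest end is July 15 → N.

N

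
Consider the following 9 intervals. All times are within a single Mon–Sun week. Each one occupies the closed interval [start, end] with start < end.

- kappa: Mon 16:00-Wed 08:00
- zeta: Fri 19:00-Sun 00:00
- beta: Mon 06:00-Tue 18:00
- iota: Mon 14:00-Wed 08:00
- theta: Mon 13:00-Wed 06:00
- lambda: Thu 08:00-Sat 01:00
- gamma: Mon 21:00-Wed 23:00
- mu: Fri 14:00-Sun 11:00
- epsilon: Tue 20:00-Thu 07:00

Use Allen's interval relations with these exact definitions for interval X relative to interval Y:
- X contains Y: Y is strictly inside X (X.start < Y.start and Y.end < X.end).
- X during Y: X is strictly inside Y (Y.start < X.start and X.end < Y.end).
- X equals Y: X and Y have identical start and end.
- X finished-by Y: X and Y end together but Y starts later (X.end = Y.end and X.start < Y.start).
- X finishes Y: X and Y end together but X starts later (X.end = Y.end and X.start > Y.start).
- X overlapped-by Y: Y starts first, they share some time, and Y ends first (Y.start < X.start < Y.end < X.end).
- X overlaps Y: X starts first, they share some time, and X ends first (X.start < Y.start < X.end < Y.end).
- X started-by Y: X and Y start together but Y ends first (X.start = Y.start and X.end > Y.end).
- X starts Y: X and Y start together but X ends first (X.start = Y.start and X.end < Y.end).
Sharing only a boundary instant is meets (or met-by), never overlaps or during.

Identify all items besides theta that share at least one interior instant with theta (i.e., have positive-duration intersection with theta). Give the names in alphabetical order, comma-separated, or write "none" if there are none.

Target theta = [Mon 13:00, Wed 06:00].
beta [Mon 06:00, Tue 18:00] → overlaps → yes.
epsilon [Tue 20:00, Thu 07:00] → overlapped-by → yes.
gamma [Mon 21:00, Wed 23:00] → overlapped-by → yes.
iota [Mon 14:00, Wed 08:00] → overlapped-by → yes.
kappa [Mon 16:00, Wed 08:00] → overlapped-by → yes.
lambda [Thu 08:00, Sat 01:00] → after → no.
mu [Fri 14:00, Sun 11:00] → after → no.
zeta [Fri 19:00, Sun 00:00] → after → no.
Result: beta, epsilon, gamma, iota, kappa.

beta, epsilon, gamma, iota, kappa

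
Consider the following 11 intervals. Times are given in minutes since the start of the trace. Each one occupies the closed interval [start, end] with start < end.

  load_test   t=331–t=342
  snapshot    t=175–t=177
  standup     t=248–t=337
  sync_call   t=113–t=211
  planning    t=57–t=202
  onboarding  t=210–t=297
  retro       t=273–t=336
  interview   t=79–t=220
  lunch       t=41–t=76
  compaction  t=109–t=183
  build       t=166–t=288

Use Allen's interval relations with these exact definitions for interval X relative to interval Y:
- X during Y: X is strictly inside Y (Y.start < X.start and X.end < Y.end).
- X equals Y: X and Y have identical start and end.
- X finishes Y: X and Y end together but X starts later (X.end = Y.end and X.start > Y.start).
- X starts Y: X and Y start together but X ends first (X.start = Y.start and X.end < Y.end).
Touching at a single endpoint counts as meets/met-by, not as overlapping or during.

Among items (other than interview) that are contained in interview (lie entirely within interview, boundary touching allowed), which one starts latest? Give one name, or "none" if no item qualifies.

Target interview = [t=79, t=220].
build [t=166, t=288] → overlapped-by → excluded.
compaction [t=109, t=183] → during → candidate.
load_test [t=331, t=342] → after → excluded.
lunch [t=41, t=76] → before → excluded.
onboarding [t=210, t=297] → overlapped-by → excluded.
planning [t=57, t=202] → overlaps → excluded.
retro [t=273, t=336] → after → excluded.
snapshot [t=175, t=177] → during → candidate.
standup [t=248, t=337] → after → excluded.
sync_call [t=113, t=211] → during → candidate.
Among candidates, latest start is t=175 → snapshot.

snapshot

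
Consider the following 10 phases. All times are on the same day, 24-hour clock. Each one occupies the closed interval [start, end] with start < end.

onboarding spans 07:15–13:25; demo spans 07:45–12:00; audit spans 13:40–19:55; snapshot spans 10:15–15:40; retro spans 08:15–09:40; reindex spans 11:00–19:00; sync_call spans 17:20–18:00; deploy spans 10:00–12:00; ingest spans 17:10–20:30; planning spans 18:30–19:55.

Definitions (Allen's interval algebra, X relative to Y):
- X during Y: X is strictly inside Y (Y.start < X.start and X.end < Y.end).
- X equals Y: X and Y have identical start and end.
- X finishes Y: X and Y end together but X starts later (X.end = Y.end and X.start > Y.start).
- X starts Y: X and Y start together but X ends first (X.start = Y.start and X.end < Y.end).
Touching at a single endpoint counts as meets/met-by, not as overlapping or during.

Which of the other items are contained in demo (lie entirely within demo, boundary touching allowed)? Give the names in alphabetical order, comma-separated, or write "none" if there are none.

Target demo = [07:45, 12:00].
audit [13:40, 19:55] → after → no.
deploy [10:00, 12:00] → finishes → yes.
ingest [17:10, 20:30] → after → no.
onboarding [07:15, 13:25] → contains → no.
planning [18:30, 19:55] → after → no.
reindex [11:00, 19:00] → overlapped-by → no.
retro [08:15, 09:40] → during → yes.
snapshot [10:15, 15:40] → overlapped-by → no.
sync_call [17:20, 18:00] → after → no.
Result: deploy, retro.

deploy, retro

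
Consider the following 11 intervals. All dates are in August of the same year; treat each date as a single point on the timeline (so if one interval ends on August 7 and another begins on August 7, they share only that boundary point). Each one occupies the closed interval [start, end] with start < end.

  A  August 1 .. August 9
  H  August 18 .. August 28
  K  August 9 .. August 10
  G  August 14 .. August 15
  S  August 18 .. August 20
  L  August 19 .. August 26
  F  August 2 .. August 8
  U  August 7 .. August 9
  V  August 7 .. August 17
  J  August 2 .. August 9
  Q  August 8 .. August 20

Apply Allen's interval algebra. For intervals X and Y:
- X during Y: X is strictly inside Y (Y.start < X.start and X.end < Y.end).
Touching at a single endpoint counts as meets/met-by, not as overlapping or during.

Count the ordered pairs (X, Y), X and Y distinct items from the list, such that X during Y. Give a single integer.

6

Checking all 110 ordered pairs for relation 'during'; matching pairs in alphabetical order:
(F, A): F during A ✓
(G, Q): G during Q ✓
(G, V): G during V ✓
(K, Q): K during Q ✓
(K, V): K during V ✓
(L, H): L during H ✓
Count: 6.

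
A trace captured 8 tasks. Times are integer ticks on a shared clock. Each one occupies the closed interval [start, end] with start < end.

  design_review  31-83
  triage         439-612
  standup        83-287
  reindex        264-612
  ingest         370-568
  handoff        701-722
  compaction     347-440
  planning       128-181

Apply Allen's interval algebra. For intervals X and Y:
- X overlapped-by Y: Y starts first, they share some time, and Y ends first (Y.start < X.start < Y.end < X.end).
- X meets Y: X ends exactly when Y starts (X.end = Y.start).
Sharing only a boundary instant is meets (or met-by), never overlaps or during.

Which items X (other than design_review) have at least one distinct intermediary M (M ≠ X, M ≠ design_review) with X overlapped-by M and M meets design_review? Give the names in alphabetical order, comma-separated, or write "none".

none

Target design_review = [31, 83].
Intermediaries M with M meets design_review: none.
Union: none.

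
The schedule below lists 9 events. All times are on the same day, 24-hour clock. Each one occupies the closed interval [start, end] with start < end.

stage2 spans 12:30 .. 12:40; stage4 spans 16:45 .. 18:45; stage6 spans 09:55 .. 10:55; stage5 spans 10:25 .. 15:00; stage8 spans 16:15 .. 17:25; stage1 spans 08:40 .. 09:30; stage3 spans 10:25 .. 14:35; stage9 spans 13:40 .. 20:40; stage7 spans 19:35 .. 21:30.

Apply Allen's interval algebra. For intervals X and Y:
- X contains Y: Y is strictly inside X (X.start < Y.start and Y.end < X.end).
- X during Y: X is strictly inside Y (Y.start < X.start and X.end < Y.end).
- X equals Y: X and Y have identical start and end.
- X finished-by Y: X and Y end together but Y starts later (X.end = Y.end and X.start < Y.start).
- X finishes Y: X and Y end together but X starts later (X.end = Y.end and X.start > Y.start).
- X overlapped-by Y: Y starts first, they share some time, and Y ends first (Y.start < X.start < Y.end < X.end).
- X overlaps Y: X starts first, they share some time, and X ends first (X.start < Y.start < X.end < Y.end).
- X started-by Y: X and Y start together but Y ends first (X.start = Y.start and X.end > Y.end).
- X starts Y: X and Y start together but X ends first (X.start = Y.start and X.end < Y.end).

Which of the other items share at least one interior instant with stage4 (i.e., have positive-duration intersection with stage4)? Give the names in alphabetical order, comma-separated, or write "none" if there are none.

Target stage4 = [16:45, 18:45].
stage1 [08:40, 09:30] → before → no.
stage2 [12:30, 12:40] → before → no.
stage3 [10:25, 14:35] → before → no.
stage5 [10:25, 15:00] → before → no.
stage6 [09:55, 10:55] → before → no.
stage7 [19:35, 21:30] → after → no.
stage8 [16:15, 17:25] → overlaps → yes.
stage9 [13:40, 20:40] → contains → yes.
Result: stage8, stage9.

stage8, stage9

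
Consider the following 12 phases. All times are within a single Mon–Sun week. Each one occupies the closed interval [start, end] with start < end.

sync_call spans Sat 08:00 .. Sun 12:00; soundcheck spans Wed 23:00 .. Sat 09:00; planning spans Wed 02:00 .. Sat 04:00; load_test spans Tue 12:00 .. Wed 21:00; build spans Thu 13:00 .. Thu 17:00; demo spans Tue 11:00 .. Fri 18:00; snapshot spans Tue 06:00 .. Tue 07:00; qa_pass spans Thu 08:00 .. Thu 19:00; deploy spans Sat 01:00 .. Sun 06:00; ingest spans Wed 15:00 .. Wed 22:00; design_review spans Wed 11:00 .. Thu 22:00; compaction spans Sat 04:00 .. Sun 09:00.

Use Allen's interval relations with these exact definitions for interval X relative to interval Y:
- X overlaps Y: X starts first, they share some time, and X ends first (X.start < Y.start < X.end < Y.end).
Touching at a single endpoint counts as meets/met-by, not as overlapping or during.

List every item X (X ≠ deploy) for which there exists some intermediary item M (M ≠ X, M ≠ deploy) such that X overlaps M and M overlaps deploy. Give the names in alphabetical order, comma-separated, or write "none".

Target deploy = [Sat 01:00, Sun 06:00].
Intermediaries M with M overlaps deploy: planning, soundcheck.
Via planning — items with X overlaps planning: demo, load_test.
Via soundcheck — items with X overlaps soundcheck: demo, design_review, planning.
Union: demo, design_review, load_test, planning.

demo, design_review, load_test, planning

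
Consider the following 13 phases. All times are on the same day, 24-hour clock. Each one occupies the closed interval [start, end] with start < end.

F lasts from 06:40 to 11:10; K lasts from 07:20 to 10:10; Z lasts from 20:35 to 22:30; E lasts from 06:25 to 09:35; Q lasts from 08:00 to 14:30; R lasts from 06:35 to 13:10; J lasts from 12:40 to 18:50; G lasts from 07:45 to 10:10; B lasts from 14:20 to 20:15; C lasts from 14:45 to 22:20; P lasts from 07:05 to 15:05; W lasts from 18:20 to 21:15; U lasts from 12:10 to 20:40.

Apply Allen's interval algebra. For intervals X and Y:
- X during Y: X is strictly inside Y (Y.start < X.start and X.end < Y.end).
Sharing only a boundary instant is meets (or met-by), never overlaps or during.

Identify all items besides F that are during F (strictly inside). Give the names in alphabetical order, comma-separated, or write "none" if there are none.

Target F = [06:40, 11:10].
B [14:20, 20:15] → after → no.
C [14:45, 22:20] → after → no.
E [06:25, 09:35] → overlaps → no.
G [07:45, 10:10] → during → yes.
J [12:40, 18:50] → after → no.
K [07:20, 10:10] → during → yes.
P [07:05, 15:05] → overlapped-by → no.
Q [08:00, 14:30] → overlapped-by → no.
R [06:35, 13:10] → contains → no.
U [12:10, 20:40] → after → no.
W [18:20, 21:15] → after → no.
Z [20:35, 22:30] → after → no.
Result: G, K.

G, K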